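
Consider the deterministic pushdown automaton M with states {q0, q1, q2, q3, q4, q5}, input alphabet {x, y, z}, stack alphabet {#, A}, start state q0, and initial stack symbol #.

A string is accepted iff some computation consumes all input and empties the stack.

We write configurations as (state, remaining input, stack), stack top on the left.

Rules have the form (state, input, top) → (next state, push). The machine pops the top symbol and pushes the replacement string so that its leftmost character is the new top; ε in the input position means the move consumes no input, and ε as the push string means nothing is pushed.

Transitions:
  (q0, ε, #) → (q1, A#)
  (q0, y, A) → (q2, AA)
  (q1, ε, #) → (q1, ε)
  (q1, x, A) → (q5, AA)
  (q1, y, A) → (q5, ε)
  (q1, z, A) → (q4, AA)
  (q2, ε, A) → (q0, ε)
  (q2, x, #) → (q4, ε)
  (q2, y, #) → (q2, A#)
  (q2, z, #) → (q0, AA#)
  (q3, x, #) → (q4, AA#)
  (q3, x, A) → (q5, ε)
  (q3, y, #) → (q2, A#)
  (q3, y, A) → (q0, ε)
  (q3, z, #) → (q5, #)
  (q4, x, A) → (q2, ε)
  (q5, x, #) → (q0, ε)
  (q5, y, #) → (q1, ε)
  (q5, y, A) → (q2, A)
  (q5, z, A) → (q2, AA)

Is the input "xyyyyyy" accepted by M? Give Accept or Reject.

Reject

(q0, xyyyyyy, #)
  ε-move, top #: go to q1, push A# → (q1, xyyyyyy, A#)
  read x, top A: go to q5, push AA → (q5, yyyyyy, AA#)
  read y, top A: go to q2, push A → (q2, yyyyy, AA#)
  ε-move, top A: go to q0, push ε → (q0, yyyyy, A#)
  read y, top A: go to q2, push AA → (q2, yyyy, AA#)
  ε-move, top A: go to q0, push ε → (q0, yyyy, A#)
  read y, top A: go to q2, push AA → (q2, yyy, AA#)
  ε-move, top A: go to q0, push ε → (q0, yyy, A#)
  read y, top A: go to q2, push AA → (q2, yy, AA#)
  ε-move, top A: go to q0, push ε → (q0, yy, A#)
  read y, top A: go to q2, push AA → (q2, y, AA#)
  ε-move, top A: go to q0, push ε → (q0, y, A#)
  read y, top A: go to q2, push AA → (q2, ε, AA#)
  ε-move, top A: go to q0, push ε → (q0, ε, A#)
All input consumed; stack is A#, not empty, and no further ε-move applies.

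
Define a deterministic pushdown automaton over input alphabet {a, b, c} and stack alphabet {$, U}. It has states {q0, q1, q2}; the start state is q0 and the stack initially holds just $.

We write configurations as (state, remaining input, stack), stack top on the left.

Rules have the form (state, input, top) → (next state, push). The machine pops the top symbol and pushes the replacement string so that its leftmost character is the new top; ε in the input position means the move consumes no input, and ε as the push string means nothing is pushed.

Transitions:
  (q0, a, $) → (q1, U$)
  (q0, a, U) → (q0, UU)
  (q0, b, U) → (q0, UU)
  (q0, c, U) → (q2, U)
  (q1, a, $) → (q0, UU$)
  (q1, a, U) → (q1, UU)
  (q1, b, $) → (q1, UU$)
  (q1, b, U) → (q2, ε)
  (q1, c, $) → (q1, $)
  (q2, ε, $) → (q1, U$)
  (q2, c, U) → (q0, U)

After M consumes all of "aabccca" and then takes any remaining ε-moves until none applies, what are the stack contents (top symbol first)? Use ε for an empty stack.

(q0, aabccca, $) ⊢ (q1, abccca, U$) ⊢ (q1, bccca, UU$) ⊢ (q2, ccca, U$) ⊢ (q0, cca, U$) ⊢ (q2, ca, U$) ⊢ (q0, a, U$) ⊢ (q0, ε, UU$)
All input consumed in state q0 with stack UU$.

UU$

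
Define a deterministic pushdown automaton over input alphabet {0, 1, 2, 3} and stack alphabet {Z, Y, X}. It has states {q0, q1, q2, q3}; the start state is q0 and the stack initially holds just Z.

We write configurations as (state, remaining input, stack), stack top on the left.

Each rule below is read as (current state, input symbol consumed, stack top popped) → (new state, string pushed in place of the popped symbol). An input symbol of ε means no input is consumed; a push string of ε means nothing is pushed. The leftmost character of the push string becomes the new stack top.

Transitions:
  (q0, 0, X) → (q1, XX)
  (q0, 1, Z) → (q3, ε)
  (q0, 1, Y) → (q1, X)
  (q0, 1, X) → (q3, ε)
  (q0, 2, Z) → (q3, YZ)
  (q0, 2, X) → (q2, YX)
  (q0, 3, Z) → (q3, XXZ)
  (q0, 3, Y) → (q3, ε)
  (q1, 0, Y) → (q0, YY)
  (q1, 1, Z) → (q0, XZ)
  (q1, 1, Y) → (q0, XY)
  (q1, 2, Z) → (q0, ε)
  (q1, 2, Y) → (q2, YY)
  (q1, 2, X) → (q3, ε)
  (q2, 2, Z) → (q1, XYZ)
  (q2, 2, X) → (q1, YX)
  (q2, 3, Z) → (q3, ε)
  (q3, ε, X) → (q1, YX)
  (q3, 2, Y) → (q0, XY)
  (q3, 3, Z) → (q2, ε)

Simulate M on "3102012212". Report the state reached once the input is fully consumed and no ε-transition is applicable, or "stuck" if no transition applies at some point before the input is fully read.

(q0, 3102012212, Z) ⊢ (q3, 102012212, XXZ) ⊢ (q1, 102012212, YXXZ) ⊢ (q0, 02012212, XYXXZ) ⊢ (q1, 2012212, XXYXXZ) ⊢ (q3, 012212, XYXXZ) ⊢ (q1, 012212, YXYXXZ) ⊢ (q0, 12212, YYXYXXZ) ⊢ (q1, 2212, XYXYXXZ) ⊢ (q3, 212, YXYXXZ) ⊢ (q0, 12, XYXYXXZ) ⊢ (q3, 2, YXYXXZ) ⊢ (q0, ε, XYXYXXZ)
All input consumed; M is in state q0.

q0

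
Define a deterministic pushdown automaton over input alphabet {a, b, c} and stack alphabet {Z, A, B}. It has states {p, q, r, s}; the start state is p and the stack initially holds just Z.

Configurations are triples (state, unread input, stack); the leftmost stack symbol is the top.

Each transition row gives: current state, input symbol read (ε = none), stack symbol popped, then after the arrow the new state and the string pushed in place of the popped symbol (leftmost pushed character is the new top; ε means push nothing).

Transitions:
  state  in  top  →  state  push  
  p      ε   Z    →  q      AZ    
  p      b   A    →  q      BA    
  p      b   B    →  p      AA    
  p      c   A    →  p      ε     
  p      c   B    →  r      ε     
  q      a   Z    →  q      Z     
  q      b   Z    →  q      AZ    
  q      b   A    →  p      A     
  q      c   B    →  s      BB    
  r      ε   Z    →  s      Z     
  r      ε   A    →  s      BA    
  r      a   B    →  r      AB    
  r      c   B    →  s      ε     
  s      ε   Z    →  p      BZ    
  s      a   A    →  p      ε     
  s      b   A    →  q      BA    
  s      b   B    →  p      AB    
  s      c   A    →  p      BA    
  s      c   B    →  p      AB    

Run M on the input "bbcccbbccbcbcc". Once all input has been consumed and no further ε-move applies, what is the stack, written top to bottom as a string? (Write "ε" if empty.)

BABBAABAZ

(p, bbcccbbccbcbcc, Z)
  ε-move, top Z: go to q, push AZ → (q, bbcccbbccbcbcc, AZ)
  read b, top A: go to p, push A → (p, bcccbbccbcbcc, AZ)
  read b, top A: go to q, push BA → (q, cccbbccbcbcc, BAZ)
  read c, top B: go to s, push BB → (s, ccbbccbcbcc, BBAZ)
  read c, top B: go to p, push AB → (p, cbbccbcbcc, ABBAZ)
  read c, top A: go to p, push ε → (p, bbccbcbcc, BBAZ)
  read b, top B: go to p, push AA → (p, bccbcbcc, AABAZ)
  read b, top A: go to q, push BA → (q, ccbcbcc, BAABAZ)
  read c, top B: go to s, push BB → (s, cbcbcc, BBAABAZ)
  read c, top B: go to p, push AB → (p, bcbcc, ABBAABAZ)
  read b, top A: go to q, push BA → (q, cbcc, BABBAABAZ)
  read c, top B: go to s, push BB → (s, bcc, BBABBAABAZ)
  read b, top B: go to p, push AB → (p, cc, ABBABBAABAZ)
  read c, top A: go to p, push ε → (p, c, BBABBAABAZ)
  read c, top B: go to r, push ε → (r, ε, BABBAABAZ)
All input consumed in state r with stack BABBAABAZ.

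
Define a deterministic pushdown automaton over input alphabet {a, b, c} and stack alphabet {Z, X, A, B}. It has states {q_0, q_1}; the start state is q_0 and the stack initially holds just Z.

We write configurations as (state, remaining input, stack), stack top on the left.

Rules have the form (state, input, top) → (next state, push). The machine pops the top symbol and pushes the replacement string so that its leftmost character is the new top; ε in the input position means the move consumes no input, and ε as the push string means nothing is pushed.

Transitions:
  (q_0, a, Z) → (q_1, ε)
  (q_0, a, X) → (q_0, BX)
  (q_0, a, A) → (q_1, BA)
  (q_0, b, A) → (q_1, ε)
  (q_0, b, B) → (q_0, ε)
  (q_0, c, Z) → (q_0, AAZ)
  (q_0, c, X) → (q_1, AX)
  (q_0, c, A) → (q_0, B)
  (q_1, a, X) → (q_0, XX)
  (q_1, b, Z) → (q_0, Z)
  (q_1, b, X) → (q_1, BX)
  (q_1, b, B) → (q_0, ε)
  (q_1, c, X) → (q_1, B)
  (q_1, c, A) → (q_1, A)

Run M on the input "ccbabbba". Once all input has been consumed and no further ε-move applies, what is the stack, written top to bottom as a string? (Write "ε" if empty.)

ε

(q_0, ccbabbba, Z)
  read c, top Z: go to q_0, push AAZ → (q_0, cbabbba, AAZ)
  read c, top A: go to q_0, push B → (q_0, babbba, BAZ)
  read b, top B: go to q_0, push ε → (q_0, abbba, AZ)
  read a, top A: go to q_1, push BA → (q_1, bbba, BAZ)
  read b, top B: go to q_0, push ε → (q_0, bba, AZ)
  read b, top A: go to q_1, push ε → (q_1, ba, Z)
  read b, top Z: go to q_0, push Z → (q_0, a, Z)
  read a, top Z: go to q_1, push ε → (q_1, ε, ε)
All input consumed in state q_1 with stack ε.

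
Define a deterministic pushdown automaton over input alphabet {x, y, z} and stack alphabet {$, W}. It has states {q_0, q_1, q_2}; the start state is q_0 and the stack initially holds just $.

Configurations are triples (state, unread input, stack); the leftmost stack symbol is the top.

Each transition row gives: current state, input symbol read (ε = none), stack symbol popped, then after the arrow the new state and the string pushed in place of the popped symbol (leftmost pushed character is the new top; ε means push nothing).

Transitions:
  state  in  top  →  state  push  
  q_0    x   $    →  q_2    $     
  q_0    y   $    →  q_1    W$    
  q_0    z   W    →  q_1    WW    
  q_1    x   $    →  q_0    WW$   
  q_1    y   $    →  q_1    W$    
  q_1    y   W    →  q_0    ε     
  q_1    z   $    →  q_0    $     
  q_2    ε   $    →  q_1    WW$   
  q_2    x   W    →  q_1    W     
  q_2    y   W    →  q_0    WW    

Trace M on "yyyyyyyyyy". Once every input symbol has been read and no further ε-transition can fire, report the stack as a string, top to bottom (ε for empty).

(q_0, yyyyyyyyyy, $)
  read y, top $: go to q_1, push W$ → (q_1, yyyyyyyyy, W$)
  read y, top W: go to q_0, push ε → (q_0, yyyyyyyy, $)
  read y, top $: go to q_1, push W$ → (q_1, yyyyyyy, W$)
  read y, top W: go to q_0, push ε → (q_0, yyyyyy, $)
  read y, top $: go to q_1, push W$ → (q_1, yyyyy, W$)
  read y, top W: go to q_0, push ε → (q_0, yyyy, $)
  read y, top $: go to q_1, push W$ → (q_1, yyy, W$)
  read y, top W: go to q_0, push ε → (q_0, yy, $)
  read y, top $: go to q_1, push W$ → (q_1, y, W$)
  read y, top W: go to q_0, push ε → (q_0, ε, $)
All input consumed in state q_0 with stack $.

$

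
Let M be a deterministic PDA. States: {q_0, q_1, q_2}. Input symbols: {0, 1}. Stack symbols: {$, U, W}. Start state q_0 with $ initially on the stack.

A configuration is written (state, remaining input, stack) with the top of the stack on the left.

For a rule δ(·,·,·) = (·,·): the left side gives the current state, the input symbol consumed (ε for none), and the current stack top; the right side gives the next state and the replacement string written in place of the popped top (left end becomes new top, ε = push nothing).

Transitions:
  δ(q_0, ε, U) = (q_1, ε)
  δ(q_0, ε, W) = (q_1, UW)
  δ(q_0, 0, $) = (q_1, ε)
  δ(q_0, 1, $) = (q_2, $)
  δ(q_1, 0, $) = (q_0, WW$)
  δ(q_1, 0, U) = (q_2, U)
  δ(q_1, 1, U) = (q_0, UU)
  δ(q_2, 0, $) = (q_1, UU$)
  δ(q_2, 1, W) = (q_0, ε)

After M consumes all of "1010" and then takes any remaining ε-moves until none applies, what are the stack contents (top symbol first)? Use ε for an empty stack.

UU$

(q_0, 1010, $) ⊢ (q_2, 010, $) ⊢ (q_1, 10, UU$) ⊢ (q_0, 0, UUU$) ⊢ (q_1, 0, UU$) ⊢ (q_2, ε, UU$)
All input consumed in state q_2 with stack UU$.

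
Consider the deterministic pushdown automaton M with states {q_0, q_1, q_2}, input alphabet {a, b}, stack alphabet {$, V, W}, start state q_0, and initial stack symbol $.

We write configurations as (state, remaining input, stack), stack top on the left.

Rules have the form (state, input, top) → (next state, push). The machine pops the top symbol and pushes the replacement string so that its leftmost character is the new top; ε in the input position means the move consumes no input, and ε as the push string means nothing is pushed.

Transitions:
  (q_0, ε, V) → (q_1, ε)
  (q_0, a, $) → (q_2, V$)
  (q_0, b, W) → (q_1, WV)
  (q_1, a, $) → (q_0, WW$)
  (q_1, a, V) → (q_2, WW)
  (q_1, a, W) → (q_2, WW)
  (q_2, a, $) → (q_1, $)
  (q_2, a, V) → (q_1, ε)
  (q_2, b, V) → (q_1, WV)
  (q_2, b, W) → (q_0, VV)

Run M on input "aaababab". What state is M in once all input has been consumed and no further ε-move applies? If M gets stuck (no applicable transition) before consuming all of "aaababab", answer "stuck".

q_1

(q_0, aaababab, $)
  read a, top $: go to q_2, push V$ → (q_2, aababab, V$)
  read a, top V: go to q_1, push ε → (q_1, ababab, $)
  read a, top $: go to q_0, push WW$ → (q_0, babab, WW$)
  read b, top W: go to q_1, push WV → (q_1, abab, WVW$)
  read a, top W: go to q_2, push WW → (q_2, bab, WWVW$)
  read b, top W: go to q_0, push VV → (q_0, ab, VVWVW$)
  ε-move, top V: go to q_1, push ε → (q_1, ab, VWVW$)
  read a, top V: go to q_2, push WW → (q_2, b, WWWVW$)
  read b, top W: go to q_0, push VV → (q_0, ε, VVWWVW$)
  ε-move, top V: go to q_1, push ε → (q_1, ε, VWWVW$)
All input consumed; M is in state q_1.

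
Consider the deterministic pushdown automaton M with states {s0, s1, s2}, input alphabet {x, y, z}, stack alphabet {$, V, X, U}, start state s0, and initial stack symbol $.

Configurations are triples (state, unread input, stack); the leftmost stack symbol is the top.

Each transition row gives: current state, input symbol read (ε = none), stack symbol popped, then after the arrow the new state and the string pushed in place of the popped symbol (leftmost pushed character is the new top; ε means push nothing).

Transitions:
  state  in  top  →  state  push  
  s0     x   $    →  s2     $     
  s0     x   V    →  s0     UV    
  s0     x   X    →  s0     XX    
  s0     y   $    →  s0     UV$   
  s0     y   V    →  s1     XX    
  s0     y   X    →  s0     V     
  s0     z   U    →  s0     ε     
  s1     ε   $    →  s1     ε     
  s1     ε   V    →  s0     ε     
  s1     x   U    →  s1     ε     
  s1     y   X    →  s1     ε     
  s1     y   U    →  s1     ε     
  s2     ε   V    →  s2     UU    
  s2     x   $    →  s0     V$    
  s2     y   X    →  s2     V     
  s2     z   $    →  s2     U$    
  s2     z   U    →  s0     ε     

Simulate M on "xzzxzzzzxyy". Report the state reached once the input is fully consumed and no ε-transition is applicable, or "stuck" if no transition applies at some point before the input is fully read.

(s0, xzzxzzzzxyy, $) ⊢ (s2, zzxzzzzxyy, $) ⊢ (s2, zxzzzzxyy, U$) ⊢ (s0, xzzzzxyy, $) ⊢ (s2, zzzzxyy, $) ⊢ (s2, zzzxyy, U$) ⊢ (s0, zzxyy, $)
No transition for (s0, z, top $); M blocks with input zzxyy remaining.

stuck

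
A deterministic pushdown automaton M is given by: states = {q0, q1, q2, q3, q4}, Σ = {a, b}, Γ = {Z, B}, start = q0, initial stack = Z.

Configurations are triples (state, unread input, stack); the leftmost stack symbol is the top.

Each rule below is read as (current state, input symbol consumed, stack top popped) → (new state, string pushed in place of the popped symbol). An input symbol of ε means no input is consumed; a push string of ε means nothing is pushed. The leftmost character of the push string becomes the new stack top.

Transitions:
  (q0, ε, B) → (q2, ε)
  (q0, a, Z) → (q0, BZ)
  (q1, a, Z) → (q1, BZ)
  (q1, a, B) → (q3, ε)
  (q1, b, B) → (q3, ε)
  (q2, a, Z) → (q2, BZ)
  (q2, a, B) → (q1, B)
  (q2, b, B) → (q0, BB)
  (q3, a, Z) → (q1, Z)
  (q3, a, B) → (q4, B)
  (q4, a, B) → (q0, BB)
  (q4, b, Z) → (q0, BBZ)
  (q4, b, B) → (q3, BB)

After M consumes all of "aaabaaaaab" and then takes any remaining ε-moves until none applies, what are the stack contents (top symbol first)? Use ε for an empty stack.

(q0, aaabaaaaab, Z) ⊢ (q0, aabaaaaab, BZ) ⊢ (q2, aabaaaaab, Z) ⊢ (q2, abaaaaab, BZ) ⊢ (q1, baaaaab, BZ) ⊢ (q3, aaaaab, Z) ⊢ (q1, aaaab, Z) ⊢ (q1, aaab, BZ) ⊢ (q3, aab, Z) ⊢ (q1, ab, Z) ⊢ (q1, b, BZ) ⊢ (q3, ε, Z)
All input consumed in state q3 with stack Z.

Z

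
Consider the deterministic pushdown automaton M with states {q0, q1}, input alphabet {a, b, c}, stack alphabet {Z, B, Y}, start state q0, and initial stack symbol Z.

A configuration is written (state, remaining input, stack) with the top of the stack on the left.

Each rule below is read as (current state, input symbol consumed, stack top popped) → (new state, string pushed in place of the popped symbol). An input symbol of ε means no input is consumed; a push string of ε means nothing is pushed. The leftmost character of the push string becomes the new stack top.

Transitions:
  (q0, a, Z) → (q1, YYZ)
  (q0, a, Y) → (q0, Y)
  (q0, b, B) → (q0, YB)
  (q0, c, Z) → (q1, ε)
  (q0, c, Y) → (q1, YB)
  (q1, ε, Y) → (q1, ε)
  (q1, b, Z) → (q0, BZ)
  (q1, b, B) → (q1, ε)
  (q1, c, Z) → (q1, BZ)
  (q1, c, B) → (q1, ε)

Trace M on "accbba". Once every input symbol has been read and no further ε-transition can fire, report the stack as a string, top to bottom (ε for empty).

(q0, accbba, Z)
  read a, top Z: go to q1, push YYZ → (q1, ccbba, YYZ)
  ε-move, top Y: go to q1, push ε → (q1, ccbba, YZ)
  ε-move, top Y: go to q1, push ε → (q1, ccbba, Z)
  read c, top Z: go to q1, push BZ → (q1, cbba, BZ)
  read c, top B: go to q1, push ε → (q1, bba, Z)
  read b, top Z: go to q0, push BZ → (q0, ba, BZ)
  read b, top B: go to q0, push YB → (q0, a, YBZ)
  read a, top Y: go to q0, push Y → (q0, ε, YBZ)
All input consumed in state q0 with stack YBZ.

YBZ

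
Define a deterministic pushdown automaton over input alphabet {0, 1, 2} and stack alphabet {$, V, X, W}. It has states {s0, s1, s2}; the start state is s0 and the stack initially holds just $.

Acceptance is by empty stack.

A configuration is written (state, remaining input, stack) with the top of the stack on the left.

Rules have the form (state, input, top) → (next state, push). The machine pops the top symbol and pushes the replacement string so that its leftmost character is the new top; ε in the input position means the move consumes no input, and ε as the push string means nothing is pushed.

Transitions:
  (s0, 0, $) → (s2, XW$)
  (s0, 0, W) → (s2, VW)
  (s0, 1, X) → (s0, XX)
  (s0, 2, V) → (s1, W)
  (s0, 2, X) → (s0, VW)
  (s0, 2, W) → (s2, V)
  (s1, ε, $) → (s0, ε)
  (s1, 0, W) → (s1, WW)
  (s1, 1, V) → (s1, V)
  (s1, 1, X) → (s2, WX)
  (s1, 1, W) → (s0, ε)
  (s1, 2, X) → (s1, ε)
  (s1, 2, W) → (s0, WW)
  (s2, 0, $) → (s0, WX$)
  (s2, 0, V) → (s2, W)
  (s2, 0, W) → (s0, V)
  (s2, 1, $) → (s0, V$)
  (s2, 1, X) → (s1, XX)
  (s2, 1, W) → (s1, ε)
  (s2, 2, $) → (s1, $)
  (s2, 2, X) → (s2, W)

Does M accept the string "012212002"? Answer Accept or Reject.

(s0, 012212002, $) ⊢ (s2, 12212002, XW$) ⊢ (s1, 2212002, XXW$) ⊢ (s1, 212002, XW$) ⊢ (s1, 12002, W$) ⊢ (s0, 2002, $)
No transition applies at (s0, 2002, $); input not fully consumed.

Reject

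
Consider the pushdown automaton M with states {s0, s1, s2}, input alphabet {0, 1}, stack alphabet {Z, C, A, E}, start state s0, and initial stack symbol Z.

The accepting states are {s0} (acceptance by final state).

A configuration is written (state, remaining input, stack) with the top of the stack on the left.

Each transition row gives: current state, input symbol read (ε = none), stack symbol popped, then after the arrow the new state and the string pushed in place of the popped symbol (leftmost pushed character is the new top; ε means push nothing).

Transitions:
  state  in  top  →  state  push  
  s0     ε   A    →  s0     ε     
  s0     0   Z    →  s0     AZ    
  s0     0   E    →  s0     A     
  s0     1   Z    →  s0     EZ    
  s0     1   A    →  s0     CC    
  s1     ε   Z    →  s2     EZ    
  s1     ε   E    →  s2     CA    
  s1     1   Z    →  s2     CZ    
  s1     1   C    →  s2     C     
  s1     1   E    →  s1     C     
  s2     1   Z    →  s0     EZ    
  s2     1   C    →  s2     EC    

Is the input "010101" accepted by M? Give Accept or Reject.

One accepting computation: (s0, 010101, Z) ⊢ (s0, 10101, AZ) ⊢ (s0, 10101, Z) ⊢ (s0, 0101, EZ) ⊢ (s0, 101, AZ) ⊢ (s0, 101, Z) ⊢ (s0, 01, EZ) ⊢ (s0, 1, AZ) ⊢ (s0, ε, CCZ)
All input consumed and state s0 ∈ F.

Accept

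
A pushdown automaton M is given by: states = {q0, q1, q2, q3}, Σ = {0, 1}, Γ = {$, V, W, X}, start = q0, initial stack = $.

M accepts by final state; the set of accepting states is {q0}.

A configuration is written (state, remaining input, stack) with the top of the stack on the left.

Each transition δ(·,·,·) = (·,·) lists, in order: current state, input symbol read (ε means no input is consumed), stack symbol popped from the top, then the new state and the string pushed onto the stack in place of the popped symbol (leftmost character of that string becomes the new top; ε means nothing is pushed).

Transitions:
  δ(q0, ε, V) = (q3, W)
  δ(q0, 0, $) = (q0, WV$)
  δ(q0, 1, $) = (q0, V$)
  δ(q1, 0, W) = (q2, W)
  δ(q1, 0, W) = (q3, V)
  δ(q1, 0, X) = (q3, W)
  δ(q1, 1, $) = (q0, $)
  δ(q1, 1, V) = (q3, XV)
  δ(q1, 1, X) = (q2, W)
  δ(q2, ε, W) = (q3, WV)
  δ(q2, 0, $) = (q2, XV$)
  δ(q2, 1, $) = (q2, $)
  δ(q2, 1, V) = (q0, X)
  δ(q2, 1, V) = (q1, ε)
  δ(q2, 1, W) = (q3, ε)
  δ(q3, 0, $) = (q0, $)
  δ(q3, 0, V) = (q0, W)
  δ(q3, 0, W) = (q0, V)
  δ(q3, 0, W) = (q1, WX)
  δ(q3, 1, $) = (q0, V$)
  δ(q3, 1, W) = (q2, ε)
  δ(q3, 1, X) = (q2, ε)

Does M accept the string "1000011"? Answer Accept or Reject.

One accepting computation: (q0, 1000011, $) ⊢ (q0, 000011, V$) ⊢ (q3, 000011, W$) ⊢ (q1, 00011, WX$) ⊢ (q2, 0011, WX$) ⊢ (q3, 0011, WVX$) ⊢ (q1, 011, WXVX$) ⊢ (q2, 11, WXVX$) ⊢ (q3, 11, WVXVX$) ⊢ (q2, 1, VXVX$) ⊢ (q0, ε, XXVX$)
All input consumed and state q0 ∈ F.

Accept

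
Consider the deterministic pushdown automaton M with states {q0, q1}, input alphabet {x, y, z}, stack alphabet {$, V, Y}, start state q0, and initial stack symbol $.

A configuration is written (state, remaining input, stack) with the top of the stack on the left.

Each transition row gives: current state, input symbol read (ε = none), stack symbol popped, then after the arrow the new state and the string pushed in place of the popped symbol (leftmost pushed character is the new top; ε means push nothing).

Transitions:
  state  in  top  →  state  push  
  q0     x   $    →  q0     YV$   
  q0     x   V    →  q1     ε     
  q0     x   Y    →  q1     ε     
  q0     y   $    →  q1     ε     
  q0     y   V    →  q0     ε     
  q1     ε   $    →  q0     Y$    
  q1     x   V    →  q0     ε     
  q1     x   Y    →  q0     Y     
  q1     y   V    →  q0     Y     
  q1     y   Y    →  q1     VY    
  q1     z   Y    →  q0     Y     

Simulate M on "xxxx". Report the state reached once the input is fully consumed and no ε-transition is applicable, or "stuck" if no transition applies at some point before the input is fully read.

q0

(q0, xxxx, $)
  read x, top $: go to q0, push YV$ → (q0, xxx, YV$)
  read x, top Y: go to q1, push ε → (q1, xx, V$)
  read x, top V: go to q0, push ε → (q0, x, $)
  read x, top $: go to q0, push YV$ → (q0, ε, YV$)
All input consumed; M is in state q0.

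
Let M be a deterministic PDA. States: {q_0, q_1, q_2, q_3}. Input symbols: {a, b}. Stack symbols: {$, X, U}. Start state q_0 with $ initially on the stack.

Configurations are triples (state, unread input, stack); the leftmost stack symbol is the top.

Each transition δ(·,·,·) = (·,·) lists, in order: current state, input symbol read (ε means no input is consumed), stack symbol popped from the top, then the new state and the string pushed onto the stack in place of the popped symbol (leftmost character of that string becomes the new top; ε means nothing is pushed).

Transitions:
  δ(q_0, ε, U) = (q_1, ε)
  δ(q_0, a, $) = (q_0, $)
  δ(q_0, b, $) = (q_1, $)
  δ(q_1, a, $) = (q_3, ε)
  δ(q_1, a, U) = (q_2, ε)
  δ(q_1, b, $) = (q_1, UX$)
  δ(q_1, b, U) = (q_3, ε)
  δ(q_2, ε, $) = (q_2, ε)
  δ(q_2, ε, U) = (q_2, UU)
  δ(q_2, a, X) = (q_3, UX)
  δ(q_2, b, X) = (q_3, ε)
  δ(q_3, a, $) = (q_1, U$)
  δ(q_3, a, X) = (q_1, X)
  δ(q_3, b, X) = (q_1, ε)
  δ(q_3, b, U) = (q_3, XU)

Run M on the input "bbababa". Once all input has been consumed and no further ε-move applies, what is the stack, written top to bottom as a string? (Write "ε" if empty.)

U$

(q_0, bbababa, $) ⊢ (q_1, bababa, $) ⊢ (q_1, ababa, UX$) ⊢ (q_2, baba, X$) ⊢ (q_3, aba, $) ⊢ (q_1, ba, U$) ⊢ (q_3, a, $) ⊢ (q_1, ε, U$)
All input consumed in state q_1 with stack U$.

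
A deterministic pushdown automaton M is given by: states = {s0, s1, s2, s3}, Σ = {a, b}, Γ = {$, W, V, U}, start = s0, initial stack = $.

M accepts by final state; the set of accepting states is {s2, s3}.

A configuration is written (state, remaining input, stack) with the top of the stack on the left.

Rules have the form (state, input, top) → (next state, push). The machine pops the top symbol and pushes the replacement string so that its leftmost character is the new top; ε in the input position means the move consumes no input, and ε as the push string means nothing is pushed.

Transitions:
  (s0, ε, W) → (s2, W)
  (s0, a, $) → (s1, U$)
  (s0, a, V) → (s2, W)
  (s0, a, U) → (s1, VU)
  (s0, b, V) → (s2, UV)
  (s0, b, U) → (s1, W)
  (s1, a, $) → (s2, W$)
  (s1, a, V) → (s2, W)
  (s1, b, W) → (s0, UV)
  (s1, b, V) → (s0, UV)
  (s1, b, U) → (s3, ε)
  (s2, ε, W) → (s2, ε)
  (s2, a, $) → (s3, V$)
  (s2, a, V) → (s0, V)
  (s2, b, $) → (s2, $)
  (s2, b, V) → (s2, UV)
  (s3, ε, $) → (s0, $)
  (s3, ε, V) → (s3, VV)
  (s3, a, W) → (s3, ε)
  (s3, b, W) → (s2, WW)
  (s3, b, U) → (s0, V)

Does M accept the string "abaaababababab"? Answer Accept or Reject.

(s0, abaaababababab, $)
  read a, top $: go to s1, push U$ → (s1, baaababababab, U$)
  read b, top U: go to s3, push ε → (s3, aaababababab, $)
  ε-move, top $: go to s0, push $ → (s0, aaababababab, $)
  read a, top $: go to s1, push U$ → (s1, aababababab, U$)
No transition applies at (s1, aababababab, U$); input not fully consumed.

Reject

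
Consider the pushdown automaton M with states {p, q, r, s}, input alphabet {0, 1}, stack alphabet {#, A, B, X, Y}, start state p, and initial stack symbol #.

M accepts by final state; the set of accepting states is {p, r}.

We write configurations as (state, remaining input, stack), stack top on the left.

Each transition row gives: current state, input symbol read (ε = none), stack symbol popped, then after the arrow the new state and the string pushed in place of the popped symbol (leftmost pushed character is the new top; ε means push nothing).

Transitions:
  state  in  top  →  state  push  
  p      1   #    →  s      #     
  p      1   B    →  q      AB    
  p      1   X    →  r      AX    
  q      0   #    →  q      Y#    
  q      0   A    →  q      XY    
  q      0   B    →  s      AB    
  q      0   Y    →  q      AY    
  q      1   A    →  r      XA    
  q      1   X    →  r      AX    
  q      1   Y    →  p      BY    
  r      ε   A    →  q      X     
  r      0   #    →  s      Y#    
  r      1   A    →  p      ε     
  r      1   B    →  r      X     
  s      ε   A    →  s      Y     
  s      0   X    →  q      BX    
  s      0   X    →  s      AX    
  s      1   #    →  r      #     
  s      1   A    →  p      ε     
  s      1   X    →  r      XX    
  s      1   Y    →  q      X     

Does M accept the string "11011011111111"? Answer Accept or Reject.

No computation consumes all input and reaches a final state.

Reject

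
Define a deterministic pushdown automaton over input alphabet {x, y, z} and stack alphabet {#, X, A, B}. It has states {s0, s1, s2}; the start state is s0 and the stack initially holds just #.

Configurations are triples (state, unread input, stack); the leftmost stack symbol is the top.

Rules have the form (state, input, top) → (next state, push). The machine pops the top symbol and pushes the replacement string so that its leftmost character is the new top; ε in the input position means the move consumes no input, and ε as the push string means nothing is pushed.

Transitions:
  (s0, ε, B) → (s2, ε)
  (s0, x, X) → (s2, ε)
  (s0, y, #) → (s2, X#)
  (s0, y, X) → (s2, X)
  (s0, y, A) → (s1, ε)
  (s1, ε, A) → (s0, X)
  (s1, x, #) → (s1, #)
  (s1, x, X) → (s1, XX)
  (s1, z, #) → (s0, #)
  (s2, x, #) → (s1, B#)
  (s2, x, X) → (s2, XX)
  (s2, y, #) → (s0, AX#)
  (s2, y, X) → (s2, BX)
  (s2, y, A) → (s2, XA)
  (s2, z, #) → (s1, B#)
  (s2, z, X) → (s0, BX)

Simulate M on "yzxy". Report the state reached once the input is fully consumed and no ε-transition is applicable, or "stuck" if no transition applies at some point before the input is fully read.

s2

(s0, yzxy, #) ⊢ (s2, zxy, X#) ⊢ (s0, xy, BX#) ⊢ (s2, xy, X#) ⊢ (s2, y, XX#) ⊢ (s2, ε, BXX#)
All input consumed; M is in state s2.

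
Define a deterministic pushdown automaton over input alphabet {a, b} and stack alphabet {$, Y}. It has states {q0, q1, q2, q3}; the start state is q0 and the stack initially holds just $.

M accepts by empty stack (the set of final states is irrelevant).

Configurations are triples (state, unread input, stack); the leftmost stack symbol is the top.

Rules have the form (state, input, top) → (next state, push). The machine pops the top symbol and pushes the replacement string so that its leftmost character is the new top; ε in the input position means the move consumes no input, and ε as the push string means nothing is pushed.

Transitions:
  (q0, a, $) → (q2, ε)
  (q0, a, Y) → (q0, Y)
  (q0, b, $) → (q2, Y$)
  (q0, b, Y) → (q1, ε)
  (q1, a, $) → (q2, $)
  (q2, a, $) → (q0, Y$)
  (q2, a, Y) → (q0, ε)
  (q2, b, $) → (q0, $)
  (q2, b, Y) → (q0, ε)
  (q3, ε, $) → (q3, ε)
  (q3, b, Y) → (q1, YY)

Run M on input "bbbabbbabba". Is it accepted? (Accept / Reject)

Accept

(q0, bbbabbbabba, $)
  read b, top $: go to q2, push Y$ → (q2, bbabbbabba, Y$)
  read b, top Y: go to q0, push ε → (q0, babbbabba, $)
  read b, top $: go to q2, push Y$ → (q2, abbbabba, Y$)
  read a, top Y: go to q0, push ε → (q0, bbbabba, $)
  read b, top $: go to q2, push Y$ → (q2, bbabba, Y$)
  read b, top Y: go to q0, push ε → (q0, babba, $)
  read b, top $: go to q2, push Y$ → (q2, abba, Y$)
  read a, top Y: go to q0, push ε → (q0, bba, $)
  read b, top $: go to q2, push Y$ → (q2, ba, Y$)
  read b, top Y: go to q0, push ε → (q0, a, $)
  read a, top $: go to q2, push ε → (q2, ε, ε)
All input consumed and the stack is empty.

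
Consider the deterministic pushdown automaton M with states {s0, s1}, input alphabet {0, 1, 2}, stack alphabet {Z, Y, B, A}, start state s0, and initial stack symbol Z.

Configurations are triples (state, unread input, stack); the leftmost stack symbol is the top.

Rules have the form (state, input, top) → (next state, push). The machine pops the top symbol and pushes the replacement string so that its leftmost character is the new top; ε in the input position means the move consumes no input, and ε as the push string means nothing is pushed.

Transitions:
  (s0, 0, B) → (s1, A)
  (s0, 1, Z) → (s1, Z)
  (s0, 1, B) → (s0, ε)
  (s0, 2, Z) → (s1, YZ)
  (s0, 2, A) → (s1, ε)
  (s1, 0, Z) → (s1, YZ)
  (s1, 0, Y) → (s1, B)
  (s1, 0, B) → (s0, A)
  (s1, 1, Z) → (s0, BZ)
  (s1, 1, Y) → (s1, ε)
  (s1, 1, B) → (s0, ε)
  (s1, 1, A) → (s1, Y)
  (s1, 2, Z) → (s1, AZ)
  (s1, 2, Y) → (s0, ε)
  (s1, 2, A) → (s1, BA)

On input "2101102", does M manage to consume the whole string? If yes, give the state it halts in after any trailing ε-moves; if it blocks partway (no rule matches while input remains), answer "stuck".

(s0, 2101102, Z) ⊢ (s1, 101102, YZ) ⊢ (s1, 01102, Z) ⊢ (s1, 1102, YZ) ⊢ (s1, 102, Z) ⊢ (s0, 02, BZ) ⊢ (s1, 2, AZ) ⊢ (s1, ε, BAZ)
All input consumed; M is in state s1.

s1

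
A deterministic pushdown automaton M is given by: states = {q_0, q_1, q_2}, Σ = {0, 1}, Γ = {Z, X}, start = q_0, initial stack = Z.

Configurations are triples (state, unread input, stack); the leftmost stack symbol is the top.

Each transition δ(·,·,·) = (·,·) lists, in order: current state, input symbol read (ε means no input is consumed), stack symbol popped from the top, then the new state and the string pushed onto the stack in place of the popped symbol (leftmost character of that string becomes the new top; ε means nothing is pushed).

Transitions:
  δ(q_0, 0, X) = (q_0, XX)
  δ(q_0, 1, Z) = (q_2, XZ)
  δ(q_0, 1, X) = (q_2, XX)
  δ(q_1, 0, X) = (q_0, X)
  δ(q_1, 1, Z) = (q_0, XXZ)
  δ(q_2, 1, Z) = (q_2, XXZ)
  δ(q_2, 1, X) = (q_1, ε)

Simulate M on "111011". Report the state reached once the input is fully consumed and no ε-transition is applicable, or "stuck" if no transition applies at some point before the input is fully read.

q_1

(q_0, 111011, Z)
  read 1, top Z: go to q_2, push XZ → (q_2, 11011, XZ)
  read 1, top X: go to q_1, push ε → (q_1, 1011, Z)
  read 1, top Z: go to q_0, push XXZ → (q_0, 011, XXZ)
  read 0, top X: go to q_0, push XX → (q_0, 11, XXXZ)
  read 1, top X: go to q_2, push XX → (q_2, 1, XXXXZ)
  read 1, top X: go to q_1, push ε → (q_1, ε, XXXZ)
All input consumed; M is in state q_1.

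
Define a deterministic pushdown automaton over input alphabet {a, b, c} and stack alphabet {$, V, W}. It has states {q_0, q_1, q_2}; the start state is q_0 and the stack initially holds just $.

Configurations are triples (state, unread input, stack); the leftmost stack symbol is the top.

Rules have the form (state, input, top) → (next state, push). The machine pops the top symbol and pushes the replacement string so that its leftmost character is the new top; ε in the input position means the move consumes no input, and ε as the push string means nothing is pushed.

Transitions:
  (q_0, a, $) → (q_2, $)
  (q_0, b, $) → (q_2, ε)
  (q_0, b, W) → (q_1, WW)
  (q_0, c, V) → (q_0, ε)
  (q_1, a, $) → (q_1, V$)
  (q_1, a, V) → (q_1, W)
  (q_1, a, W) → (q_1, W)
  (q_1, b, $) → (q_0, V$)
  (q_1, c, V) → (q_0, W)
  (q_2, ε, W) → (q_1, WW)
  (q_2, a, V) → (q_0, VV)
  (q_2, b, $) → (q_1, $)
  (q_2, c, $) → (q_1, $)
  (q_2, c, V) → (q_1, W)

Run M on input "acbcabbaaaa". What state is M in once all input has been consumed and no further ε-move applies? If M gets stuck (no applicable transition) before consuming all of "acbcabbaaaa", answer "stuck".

stuck

(q_0, acbcabbaaaa, $)
  read a, top $: go to q_2, push $ → (q_2, cbcabbaaaa, $)
  read c, top $: go to q_1, push $ → (q_1, bcabbaaaa, $)
  read b, top $: go to q_0, push V$ → (q_0, cabbaaaa, V$)
  read c, top V: go to q_0, push ε → (q_0, abbaaaa, $)
  read a, top $: go to q_2, push $ → (q_2, bbaaaa, $)
  read b, top $: go to q_1, push $ → (q_1, baaaa, $)
  read b, top $: go to q_0, push V$ → (q_0, aaaa, V$)
No transition for (q_0, a, top V); M blocks with input aaaa remaining.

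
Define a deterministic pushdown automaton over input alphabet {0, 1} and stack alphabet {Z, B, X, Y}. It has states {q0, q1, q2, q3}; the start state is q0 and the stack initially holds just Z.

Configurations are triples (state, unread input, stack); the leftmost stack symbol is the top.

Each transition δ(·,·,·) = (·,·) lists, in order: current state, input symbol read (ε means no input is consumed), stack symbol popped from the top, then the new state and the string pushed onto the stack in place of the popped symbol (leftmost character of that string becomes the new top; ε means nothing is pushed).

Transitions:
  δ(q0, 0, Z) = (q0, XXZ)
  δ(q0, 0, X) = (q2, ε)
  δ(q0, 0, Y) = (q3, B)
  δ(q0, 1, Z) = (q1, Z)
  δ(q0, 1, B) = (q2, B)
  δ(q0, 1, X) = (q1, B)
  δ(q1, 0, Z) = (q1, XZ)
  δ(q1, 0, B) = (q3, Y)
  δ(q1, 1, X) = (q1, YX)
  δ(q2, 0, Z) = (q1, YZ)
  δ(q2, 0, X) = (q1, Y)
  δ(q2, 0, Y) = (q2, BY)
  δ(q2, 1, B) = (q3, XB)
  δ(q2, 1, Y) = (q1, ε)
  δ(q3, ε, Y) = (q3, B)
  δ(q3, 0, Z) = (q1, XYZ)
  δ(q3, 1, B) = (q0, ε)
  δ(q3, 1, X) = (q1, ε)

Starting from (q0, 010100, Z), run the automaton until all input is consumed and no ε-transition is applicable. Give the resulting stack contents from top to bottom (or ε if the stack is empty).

YZ

(q0, 010100, Z)
  read 0, top Z: go to q0, push XXZ → (q0, 10100, XXZ)
  read 1, top X: go to q1, push B → (q1, 0100, BXZ)
  read 0, top B: go to q3, push Y → (q3, 100, YXZ)
  ε-move, top Y: go to q3, push B → (q3, 100, BXZ)
  read 1, top B: go to q0, push ε → (q0, 00, XZ)
  read 0, top X: go to q2, push ε → (q2, 0, Z)
  read 0, top Z: go to q1, push YZ → (q1, ε, YZ)
All input consumed in state q1 with stack YZ.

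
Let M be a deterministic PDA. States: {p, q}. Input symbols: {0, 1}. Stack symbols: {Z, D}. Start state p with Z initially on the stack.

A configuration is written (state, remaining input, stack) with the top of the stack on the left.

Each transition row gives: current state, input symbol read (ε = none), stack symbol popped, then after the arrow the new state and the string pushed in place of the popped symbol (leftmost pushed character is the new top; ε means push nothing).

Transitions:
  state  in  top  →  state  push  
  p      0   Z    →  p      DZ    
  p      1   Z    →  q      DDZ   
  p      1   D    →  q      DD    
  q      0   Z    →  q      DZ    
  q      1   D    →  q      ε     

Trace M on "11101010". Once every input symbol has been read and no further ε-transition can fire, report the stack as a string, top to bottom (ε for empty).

DZ

(p, 11101010, Z)
  read 1, top Z: go to q, push DDZ → (q, 1101010, DDZ)
  read 1, top D: go to q, push ε → (q, 101010, DZ)
  read 1, top D: go to q, push ε → (q, 01010, Z)
  read 0, top Z: go to q, push DZ → (q, 1010, DZ)
  read 1, top D: go to q, push ε → (q, 010, Z)
  read 0, top Z: go to q, push DZ → (q, 10, DZ)
  read 1, top D: go to q, push ε → (q, 0, Z)
  read 0, top Z: go to q, push DZ → (q, ε, DZ)
All input consumed in state q with stack DZ.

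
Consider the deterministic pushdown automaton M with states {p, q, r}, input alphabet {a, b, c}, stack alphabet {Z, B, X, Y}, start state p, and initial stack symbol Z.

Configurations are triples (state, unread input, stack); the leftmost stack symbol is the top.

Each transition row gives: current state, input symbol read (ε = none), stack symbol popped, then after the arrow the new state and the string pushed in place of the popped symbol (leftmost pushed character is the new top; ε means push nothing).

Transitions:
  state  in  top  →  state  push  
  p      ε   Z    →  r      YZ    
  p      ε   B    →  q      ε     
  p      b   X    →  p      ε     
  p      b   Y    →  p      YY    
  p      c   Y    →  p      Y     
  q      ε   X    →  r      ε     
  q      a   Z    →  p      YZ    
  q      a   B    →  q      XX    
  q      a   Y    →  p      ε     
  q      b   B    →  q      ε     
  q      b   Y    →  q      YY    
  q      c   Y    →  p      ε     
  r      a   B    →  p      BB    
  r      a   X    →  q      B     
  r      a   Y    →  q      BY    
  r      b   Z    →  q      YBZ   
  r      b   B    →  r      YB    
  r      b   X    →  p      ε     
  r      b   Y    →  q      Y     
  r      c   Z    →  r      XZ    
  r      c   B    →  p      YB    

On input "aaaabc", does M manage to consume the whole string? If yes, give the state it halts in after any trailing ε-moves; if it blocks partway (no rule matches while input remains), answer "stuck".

p

(p, aaaabc, Z)
  ε-move, top Z: go to r, push YZ → (r, aaaabc, YZ)
  read a, top Y: go to q, push BY → (q, aaabc, BYZ)
  read a, top B: go to q, push XX → (q, aabc, XXYZ)
  ε-move, top X: go to r, push ε → (r, aabc, XYZ)
  read a, top X: go to q, push B → (q, abc, BYZ)
  read a, top B: go to q, push XX → (q, bc, XXYZ)
  ε-move, top X: go to r, push ε → (r, bc, XYZ)
  read b, top X: go to p, push ε → (p, c, YZ)
  read c, top Y: go to p, push Y → (p, ε, YZ)
All input consumed; M is in state p.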